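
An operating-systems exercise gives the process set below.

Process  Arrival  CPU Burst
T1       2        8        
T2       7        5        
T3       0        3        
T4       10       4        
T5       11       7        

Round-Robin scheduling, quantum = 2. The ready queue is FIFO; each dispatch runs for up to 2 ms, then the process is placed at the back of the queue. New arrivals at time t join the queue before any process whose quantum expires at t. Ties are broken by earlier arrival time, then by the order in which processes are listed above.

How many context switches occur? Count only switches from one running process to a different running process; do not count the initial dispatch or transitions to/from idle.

Schedule: | T3 0-2 | T1 2-4 | T3 4-5 | T1 5-7 | T2 7-9 | T1 9-11 | T2 11-13 | T4 13-15 | T5 15-17 | T1 17-19 | T2 19-20 | T4 20-22 | T5 22-27 |
Completion: T1=19  T2=20  T3=5  T4=22  T5=27
Turnaround (C−A): T1=17  T2=13  T3=5  T4=12  T5=16

12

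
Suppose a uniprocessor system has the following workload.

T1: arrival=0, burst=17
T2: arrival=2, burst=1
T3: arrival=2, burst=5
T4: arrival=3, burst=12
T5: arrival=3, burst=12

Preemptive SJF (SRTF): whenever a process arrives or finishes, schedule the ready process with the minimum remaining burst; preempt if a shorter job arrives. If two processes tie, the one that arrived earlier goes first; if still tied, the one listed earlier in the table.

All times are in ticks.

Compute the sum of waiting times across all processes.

53

Schedule: | T1 0-2 | T2 2-3 | T3 3-8 | T4 8-20 | T5 20-32 | T1 32-47 |
Completion: T1=47  T2=3  T3=8  T4=20  T5=32
Turnaround (C−A): T1=47  T2=1  T3=6  T4=17  T5=29
Waiting = turnaround − burst: T1=30, T2=0, T3=1, T4=5, T5=17
Total waiting = 30 + 0 + 1 + 5 + 17 = 53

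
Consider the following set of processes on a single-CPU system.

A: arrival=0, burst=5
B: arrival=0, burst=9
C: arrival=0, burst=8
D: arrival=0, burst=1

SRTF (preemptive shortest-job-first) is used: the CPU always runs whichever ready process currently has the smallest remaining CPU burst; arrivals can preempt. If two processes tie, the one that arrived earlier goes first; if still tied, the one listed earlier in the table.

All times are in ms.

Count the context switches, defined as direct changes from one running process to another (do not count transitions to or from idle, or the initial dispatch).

Gantt: | D 0-1 | A 1-6 | C 6-14 | B 14-23 |
Completion: A=6  B=23  C=14  D=1

3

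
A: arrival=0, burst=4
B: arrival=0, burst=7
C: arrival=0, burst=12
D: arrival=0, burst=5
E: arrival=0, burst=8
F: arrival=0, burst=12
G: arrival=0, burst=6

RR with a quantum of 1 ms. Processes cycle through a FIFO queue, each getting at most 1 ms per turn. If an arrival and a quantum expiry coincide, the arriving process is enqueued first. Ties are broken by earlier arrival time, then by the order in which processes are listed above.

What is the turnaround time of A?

Timeline: | A 0-1 | B 1-2 | C 2-3 | D 3-4 | E 4-5 | F 5-6 | G 6-7 | A 7-8 | B 8-9 | C 9-10 | D 10-11 | E 11-12 | F 12-13 | G 13-14 | A 14-15 | B 15-16 | C 16-17 | D 17-18 | E 18-19 | F 19-20 | G 20-21 | A 21-22 | B 22-23 | C 23-24 | D 24-25 | E 25-26 | F 26-27 | G 27-28 | B 28-29 | C 29-30 | D 30-31 | E 31-32 | F 32-33 | G 33-34 | B 34-35 | C 35-36 | E 36-37 | F 37-38 | G 38-39 | B 39-40 | C 40-41 | E 41-42 | F 42-43 | C 43-44 | E 44-45 | F 45-46 | C 46-47 | F 47-48 | C 48-49 | F 49-50 | C 50-51 | F 51-52 | C 52-53 | F 53-54 |
Completion: A=22  B=40  C=53  D=31  E=45  F=54  G=39
Turnaround (C−A): A=22  B=40  C=53  D=31  E=45  F=54  G=39
Turnaround(A) = completion − arrival = 22 − 0 = 22

22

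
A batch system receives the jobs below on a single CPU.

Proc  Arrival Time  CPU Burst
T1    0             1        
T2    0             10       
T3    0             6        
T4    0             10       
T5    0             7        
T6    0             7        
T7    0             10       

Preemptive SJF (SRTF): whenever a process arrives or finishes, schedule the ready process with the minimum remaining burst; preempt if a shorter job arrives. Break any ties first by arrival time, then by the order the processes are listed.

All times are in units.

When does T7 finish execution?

Timeline: | T1 0-1 | T3 1-7 | T5 7-14 | T6 14-21 | T2 21-31 | T4 31-41 | T7 41-51 |
Completion: T1=1  T2=31  T3=7  T4=41  T5=14  T6=21  T7=51
Turnaround (C−A): T1=1  T2=31  T3=7  T4=41  T5=14  T6=21  T7=51

51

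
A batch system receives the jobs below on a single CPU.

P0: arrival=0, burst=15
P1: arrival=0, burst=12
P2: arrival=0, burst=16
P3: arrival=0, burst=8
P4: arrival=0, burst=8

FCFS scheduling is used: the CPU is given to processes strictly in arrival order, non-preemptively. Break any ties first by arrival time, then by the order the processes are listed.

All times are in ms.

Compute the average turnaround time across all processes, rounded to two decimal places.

39.00

Schedule: | P0 0-15 | P1 15-27 | P2 27-43 | P3 43-51 | P4 51-59 |
Completion: P0=15  P1=27  P2=43  P3=51  P4=59
Turnaround times: P0=15, P1=27, P2=43, P3=51, P4=59
Average turnaround = (15+27+43+51+59) / 5 = 195/5 = 39.00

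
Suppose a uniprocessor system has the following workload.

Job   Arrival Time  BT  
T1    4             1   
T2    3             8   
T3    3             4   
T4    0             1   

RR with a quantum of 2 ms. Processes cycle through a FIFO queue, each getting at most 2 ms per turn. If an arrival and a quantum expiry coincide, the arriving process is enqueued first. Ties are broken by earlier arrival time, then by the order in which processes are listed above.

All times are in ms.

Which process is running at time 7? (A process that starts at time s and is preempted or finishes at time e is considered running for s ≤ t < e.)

T1

Timeline: | T4 0-1 | idle 1-3 | T2 3-5 | T3 5-7 | T1 7-8 | T2 8-10 | T3 10-12 | T2 12-16 |
Completion: T1=8  T2=16  T3=12  T4=1
Turnaround (C−A): T1=4  T2=13  T3=9  T4=1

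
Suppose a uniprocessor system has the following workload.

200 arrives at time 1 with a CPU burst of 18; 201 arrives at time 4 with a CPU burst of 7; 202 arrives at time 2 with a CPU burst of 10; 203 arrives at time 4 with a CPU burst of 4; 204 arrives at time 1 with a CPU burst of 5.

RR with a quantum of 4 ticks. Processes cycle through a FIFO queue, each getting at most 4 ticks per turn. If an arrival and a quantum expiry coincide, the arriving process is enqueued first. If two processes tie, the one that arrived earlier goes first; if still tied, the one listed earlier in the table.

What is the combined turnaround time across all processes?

Gantt: | idle 0-1 | 200 1-5 | 204 5-9 | 202 9-13 | 201 13-17 | 203 17-21 | 200 21-25 | 204 25-26 | 202 26-30 | 201 30-33 | 200 33-37 | 202 37-39 | 200 39-45 |
Completion: 200=45  201=33  202=39  203=21  204=26
Turnaround (C−A): 200=44  201=29  202=37  203=17  204=25
Turnaround = completion − arrival: 200=44, 201=29, 202=37, 203=17, 204=25
Total turnaround = 44 + 29 + 37 + 17 + 25 = 152

152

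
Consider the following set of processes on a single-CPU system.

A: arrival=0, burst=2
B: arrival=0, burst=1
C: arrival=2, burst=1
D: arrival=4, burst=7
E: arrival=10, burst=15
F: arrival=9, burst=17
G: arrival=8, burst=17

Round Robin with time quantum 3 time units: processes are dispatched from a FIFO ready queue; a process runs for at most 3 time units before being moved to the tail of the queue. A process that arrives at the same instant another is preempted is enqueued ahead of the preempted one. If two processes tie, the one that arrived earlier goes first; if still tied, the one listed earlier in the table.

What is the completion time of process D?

Timeline: | A 0-2 | B 2-3 | C 3-4 | D 4-10 | G 10-13 | F 13-16 | E 16-19 | D 19-20 | G 20-23 | F 23-26 | E 26-29 | G 29-32 | F 32-35 | E 35-38 | G 38-41 | F 41-44 | E 44-47 | G 47-50 | F 50-53 | E 53-56 | G 56-58 | F 58-60 |
Completion: A=2  B=3  C=4  D=20  E=56  F=60  G=58
Turnaround (C−A): A=2  B=3  C=2  D=16  E=46  F=51  G=50

20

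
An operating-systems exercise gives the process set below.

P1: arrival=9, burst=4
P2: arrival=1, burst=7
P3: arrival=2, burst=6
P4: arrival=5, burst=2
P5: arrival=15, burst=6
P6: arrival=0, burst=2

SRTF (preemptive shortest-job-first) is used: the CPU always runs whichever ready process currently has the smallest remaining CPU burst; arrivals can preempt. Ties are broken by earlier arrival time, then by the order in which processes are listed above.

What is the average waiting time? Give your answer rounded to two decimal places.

Gantt: | P6 0-2 | P3 2-5 | P4 5-7 | P3 7-10 | P1 10-14 | P2 14-21 | P5 21-27 |
Completion: P1=14  P2=21  P3=10  P4=7  P5=27  P6=2
Turnaround (C−A): P1=5  P2=20  P3=8  P4=2  P5=12  P6=2
Waiting times: P1=1, P2=13, P3=2, P4=0, P5=6, P6=0
Average waiting = (1+13+2+0+6+0) / 6 = 22/6 = 3.67

3.67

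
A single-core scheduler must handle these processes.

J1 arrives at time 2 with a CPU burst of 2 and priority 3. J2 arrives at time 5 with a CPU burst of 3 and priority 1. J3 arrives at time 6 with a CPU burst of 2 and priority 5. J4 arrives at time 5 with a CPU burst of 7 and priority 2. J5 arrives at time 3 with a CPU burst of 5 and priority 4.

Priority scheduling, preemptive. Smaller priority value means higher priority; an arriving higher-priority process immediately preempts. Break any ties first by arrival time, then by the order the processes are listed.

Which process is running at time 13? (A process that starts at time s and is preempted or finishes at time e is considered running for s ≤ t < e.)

J4

Gantt: | idle 0-2 | J1 2-4 | J5 4-5 | J2 5-8 | J4 8-15 | J5 15-19 | J3 19-21 |
Completion: J1=4  J2=8  J3=21  J4=15  J5=19
Turnaround (C−A): J1=2  J2=3  J3=15  J4=10  J5=16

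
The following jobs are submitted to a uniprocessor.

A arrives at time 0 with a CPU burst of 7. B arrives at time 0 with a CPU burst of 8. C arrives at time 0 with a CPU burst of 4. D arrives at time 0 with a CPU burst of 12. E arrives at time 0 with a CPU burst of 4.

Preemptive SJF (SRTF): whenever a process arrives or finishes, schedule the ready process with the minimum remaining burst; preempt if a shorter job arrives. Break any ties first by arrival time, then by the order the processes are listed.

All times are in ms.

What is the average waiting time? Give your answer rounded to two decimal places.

Timeline: | C 0-4 | E 4-8 | A 8-15 | B 15-23 | D 23-35 |
Completion: A=15  B=23  C=4  D=35  E=8
Turnaround (C−A): A=15  B=23  C=4  D=35  E=8
Waiting times: A=8, B=15, C=0, D=23, E=4
Average waiting = (8+15+0+23+4) / 5 = 50/5 = 10.00

10.00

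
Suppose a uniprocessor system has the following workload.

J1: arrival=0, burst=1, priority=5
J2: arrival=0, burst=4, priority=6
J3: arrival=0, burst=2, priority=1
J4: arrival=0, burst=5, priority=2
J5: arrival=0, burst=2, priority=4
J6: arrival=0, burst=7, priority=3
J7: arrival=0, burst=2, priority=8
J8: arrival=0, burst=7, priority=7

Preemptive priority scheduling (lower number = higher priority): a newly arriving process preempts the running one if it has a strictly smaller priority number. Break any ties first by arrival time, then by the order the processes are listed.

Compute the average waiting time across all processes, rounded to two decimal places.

Schedule: | J3 0-2 | J4 2-7 | J6 7-14 | J5 14-16 | J1 16-17 | J2 17-21 | J8 21-28 | J7 28-30 |
Completion: J1=17  J2=21  J3=2  J4=7  J5=16  J6=14  J7=30  J8=28
Turnaround (C−A): J1=17  J2=21  J3=2  J4=7  J5=16  J6=14  J7=30  J8=28
Waiting times: J1=16, J2=17, J3=0, J4=2, J5=14, J6=7, J7=28, J8=21
Average waiting = (16+17+0+2+14+7+28+21) / 8 = 105/8 = 13.13

13.13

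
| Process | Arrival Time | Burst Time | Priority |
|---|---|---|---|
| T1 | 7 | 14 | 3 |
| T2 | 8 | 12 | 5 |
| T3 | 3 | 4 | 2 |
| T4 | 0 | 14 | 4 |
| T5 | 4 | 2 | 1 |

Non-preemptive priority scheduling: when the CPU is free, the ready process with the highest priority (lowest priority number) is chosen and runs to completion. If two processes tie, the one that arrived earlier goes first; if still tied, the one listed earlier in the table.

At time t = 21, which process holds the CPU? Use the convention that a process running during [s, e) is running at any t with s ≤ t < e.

T1

Schedule: | T4 0-14 | T5 14-16 | T3 16-20 | T1 20-34 | T2 34-46 |
Completion: T1=34  T2=46  T3=20  T4=14  T5=16
Turnaround (C−A): T1=27  T2=38  T3=17  T4=14  T5=12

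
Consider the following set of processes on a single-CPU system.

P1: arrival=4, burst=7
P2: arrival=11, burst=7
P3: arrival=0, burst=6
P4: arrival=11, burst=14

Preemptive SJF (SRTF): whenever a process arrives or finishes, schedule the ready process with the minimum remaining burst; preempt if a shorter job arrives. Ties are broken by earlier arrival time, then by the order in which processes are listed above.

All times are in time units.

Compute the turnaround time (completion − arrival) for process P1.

Schedule: | P3 0-6 | P1 6-13 | P2 13-20 | P4 20-34 |
Completion: P1=13  P2=20  P3=6  P4=34
Turnaround (C−A): P1=9  P2=9  P3=6  P4=23
Turnaround(P1) = completion − arrival = 13 − 4 = 9

9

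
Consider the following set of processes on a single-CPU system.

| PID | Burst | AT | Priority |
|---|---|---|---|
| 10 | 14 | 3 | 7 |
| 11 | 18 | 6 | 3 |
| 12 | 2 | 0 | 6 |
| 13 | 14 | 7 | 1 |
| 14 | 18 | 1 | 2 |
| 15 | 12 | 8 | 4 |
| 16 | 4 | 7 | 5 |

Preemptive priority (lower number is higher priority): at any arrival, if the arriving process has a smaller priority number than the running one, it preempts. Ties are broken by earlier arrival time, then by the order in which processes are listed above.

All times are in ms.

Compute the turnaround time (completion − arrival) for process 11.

45

Gantt: | 12 0-1 | 14 1-7 | 13 7-21 | 14 21-33 | 11 33-51 | 15 51-63 | 16 63-67 | 12 67-68 | 10 68-82 |
Completion: 10=82  11=51  12=68  13=21  14=33  15=63  16=67
Turnaround(11) = completion − arrival = 51 − 6 = 45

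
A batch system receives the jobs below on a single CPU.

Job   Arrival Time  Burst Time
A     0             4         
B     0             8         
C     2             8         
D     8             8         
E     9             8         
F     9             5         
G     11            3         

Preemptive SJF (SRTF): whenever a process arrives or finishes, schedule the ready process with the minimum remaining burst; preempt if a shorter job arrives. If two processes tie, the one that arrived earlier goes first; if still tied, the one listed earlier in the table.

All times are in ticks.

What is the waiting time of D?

Schedule: | A 0-4 | B 4-12 | G 12-15 | F 15-20 | C 20-28 | D 28-36 | E 36-44 |
Completion: A=4  B=12  C=28  D=36  E=44  F=20  G=15
Turnaround (C−A): A=4  B=12  C=26  D=28  E=35  F=11  G=4
Waiting(D) = turnaround − burst = 28 − 8 = 20

20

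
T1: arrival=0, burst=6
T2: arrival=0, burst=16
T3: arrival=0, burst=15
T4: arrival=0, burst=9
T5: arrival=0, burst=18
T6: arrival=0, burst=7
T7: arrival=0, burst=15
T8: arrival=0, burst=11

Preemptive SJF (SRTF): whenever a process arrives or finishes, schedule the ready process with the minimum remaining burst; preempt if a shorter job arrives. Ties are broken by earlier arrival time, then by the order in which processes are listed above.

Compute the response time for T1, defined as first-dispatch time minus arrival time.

0

Timeline: | T1 0-6 | T6 6-13 | T4 13-22 | T8 22-33 | T3 33-48 | T7 48-63 | T2 63-79 | T5 79-97 |
Completion: T1=6  T2=79  T3=48  T4=22  T5=97  T6=13  T7=63  T8=33
Response(T1) = first start − arrival = 0 − 0 = 0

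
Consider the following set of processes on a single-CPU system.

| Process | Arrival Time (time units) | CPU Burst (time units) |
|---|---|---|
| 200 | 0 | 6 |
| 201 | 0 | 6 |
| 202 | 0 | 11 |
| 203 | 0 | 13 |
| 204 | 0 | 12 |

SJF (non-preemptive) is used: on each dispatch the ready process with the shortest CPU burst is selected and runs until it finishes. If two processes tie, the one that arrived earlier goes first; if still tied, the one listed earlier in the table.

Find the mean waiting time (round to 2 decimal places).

Gantt: | 200 0-6 | 201 6-12 | 202 12-23 | 204 23-35 | 203 35-48 |
Completion: 200=6  201=12  202=23  203=48  204=35
Turnaround (C−A): 200=6  201=12  202=23  203=48  204=35
Waiting times: 200=0, 201=6, 202=12, 203=35, 204=23
Average waiting = (0+6+12+35+23) / 5 = 76/5 = 15.20

15.20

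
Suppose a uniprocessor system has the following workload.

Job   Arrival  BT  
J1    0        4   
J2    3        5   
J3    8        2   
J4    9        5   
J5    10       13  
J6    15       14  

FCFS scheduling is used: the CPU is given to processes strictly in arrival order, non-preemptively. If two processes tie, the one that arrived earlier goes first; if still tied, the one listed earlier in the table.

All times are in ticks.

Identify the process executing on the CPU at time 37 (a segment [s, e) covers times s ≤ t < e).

J6

Gantt: | J1 0-4 | J2 4-9 | J3 9-11 | J4 11-16 | J5 16-29 | J6 29-43 |
Completion: J1=4  J2=9  J3=11  J4=16  J5=29  J6=43
Turnaround (C−A): J1=4  J2=6  J3=3  J4=7  J5=19  J6=28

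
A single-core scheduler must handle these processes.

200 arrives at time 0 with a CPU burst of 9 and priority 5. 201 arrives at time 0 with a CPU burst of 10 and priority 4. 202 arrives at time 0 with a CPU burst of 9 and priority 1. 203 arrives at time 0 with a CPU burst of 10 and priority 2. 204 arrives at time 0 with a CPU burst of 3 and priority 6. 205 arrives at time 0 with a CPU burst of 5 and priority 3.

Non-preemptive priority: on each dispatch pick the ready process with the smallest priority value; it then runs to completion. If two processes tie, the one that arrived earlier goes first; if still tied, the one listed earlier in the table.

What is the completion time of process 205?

24

Gantt: | 202 0-9 | 203 9-19 | 205 19-24 | 201 24-34 | 200 34-43 | 204 43-46 |
Completion: 200=43  201=34  202=9  203=19  204=46  205=24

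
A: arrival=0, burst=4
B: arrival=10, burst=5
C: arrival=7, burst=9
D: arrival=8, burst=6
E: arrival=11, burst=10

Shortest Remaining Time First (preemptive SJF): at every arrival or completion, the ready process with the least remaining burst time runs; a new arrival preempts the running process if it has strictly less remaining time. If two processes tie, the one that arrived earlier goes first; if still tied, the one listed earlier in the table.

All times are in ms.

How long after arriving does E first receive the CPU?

Timeline: | A 0-4 | idle 4-7 | C 7-8 | D 8-14 | B 14-19 | C 19-27 | E 27-37 |
Completion: A=4  B=19  C=27  D=14  E=37
Turnaround (C−A): A=4  B=9  C=20  D=6  E=26
Response(E) = first start − arrival = 27 − 11 = 16

16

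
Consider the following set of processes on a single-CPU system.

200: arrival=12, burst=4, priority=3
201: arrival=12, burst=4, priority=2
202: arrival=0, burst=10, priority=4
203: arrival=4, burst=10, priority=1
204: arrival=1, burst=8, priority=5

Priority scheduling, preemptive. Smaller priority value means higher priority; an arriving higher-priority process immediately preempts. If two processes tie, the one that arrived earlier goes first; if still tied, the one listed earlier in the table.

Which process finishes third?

200

Schedule: | 202 0-4 | 203 4-14 | 201 14-18 | 200 18-22 | 202 22-28 | 204 28-36 |
Completion: 200=22  201=18  202=28  203=14  204=36
Turnaround (C−A): 200=10  201=6  202=28  203=10  204=35
Finish order: 203 → 201 → 200 → 202 → 204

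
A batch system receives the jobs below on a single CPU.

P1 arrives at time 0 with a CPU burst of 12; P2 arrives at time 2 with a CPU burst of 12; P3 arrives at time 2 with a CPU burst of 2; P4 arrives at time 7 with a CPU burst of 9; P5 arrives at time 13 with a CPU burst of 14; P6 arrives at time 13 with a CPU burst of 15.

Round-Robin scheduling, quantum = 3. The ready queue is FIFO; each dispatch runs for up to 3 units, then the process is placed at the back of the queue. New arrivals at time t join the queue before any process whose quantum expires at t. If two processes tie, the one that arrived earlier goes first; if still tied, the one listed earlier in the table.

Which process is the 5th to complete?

P5

Timeline: | P1 0-3 | P2 3-6 | P3 6-8 | P1 8-11 | P2 11-14 | P4 14-17 | P1 17-20 | P5 20-23 | P6 23-26 | P2 26-29 | P4 29-32 | P1 32-35 | P5 35-38 | P6 38-41 | P2 41-44 | P4 44-47 | P5 47-50 | P6 50-53 | P5 53-56 | P6 56-59 | P5 59-61 | P6 61-64 |
Completion: P1=35  P2=44  P3=8  P4=47  P5=61  P6=64
Turnaround (C−A): P1=35  P2=42  P3=6  P4=40  P5=48  P6=51
Finish order: P3 → P1 → P2 → P4 → P5 → P6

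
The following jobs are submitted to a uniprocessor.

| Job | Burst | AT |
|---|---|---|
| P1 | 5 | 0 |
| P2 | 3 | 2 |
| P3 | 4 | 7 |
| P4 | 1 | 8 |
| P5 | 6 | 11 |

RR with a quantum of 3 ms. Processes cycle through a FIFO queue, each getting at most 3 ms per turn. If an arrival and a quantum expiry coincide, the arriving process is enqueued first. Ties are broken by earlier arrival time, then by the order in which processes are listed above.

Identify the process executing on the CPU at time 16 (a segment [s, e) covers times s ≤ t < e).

Schedule: | P1 0-3 | P2 3-6 | P1 6-8 | P3 8-11 | P4 11-12 | P5 12-15 | P3 15-16 | P5 16-19 |
Completion: P1=8  P2=6  P3=16  P4=12  P5=19

P5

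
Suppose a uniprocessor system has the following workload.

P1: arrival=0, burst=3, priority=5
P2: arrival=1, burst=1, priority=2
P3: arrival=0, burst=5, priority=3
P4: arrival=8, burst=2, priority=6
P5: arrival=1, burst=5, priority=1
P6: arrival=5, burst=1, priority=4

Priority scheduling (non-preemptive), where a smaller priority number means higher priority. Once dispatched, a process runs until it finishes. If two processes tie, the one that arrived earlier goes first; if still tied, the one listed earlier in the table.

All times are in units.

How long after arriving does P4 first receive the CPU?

7

Gantt: | P3 0-5 | P5 5-10 | P2 10-11 | P6 11-12 | P1 12-15 | P4 15-17 |
Completion: P1=15  P2=11  P3=5  P4=17  P5=10  P6=12
Turnaround (C−A): P1=15  P2=10  P3=5  P4=9  P5=9  P6=7
Response(P4) = first start − arrival = 15 − 8 = 7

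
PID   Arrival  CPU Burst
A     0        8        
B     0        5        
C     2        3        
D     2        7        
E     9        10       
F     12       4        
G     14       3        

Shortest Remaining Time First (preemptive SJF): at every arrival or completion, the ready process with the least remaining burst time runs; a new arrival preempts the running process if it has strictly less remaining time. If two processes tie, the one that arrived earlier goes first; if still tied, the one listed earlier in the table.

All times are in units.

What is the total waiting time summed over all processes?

59

Schedule: | B 0-5 | C 5-8 | D 8-15 | G 15-18 | F 18-22 | A 22-30 | E 30-40 |
Completion: A=30  B=5  C=8  D=15  E=40  F=22  G=18
Waiting = turnaround − burst: A=22, B=0, C=3, D=6, E=21, F=6, G=1
Total waiting = 22 + 0 + 3 + 6 + 21 + 6 + 1 = 59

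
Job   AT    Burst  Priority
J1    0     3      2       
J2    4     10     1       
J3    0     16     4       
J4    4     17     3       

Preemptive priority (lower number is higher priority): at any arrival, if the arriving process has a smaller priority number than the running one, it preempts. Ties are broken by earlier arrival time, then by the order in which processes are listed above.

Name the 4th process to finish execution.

J3

Gantt: | J1 0-3 | J3 3-4 | J2 4-14 | J4 14-31 | J3 31-46 |
Completion: J1=3  J2=14  J3=46  J4=31
Turnaround (C−A): J1=3  J2=10  J3=46  J4=27
Finish order: J1 → J2 → J4 → J3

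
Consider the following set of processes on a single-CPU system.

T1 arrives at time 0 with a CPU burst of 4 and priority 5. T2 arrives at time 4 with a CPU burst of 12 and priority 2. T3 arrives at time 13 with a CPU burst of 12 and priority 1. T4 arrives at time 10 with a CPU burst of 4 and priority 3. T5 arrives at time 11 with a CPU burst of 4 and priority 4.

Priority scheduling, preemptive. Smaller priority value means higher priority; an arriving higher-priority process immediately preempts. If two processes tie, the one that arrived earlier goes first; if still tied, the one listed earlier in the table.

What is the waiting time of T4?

Timeline: | T1 0-4 | T2 4-13 | T3 13-25 | T2 25-28 | T4 28-32 | T5 32-36 |
Completion: T1=4  T2=28  T3=25  T4=32  T5=36
Turnaround (C−A): T1=4  T2=24  T3=12  T4=22  T5=25
Waiting(T4) = turnaround − burst = 22 − 4 = 18

18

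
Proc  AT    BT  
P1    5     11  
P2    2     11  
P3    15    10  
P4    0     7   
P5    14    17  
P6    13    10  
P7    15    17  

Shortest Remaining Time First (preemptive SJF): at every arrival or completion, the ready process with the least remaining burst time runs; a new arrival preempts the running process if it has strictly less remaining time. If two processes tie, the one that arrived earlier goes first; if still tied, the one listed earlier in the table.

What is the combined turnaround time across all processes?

225

Timeline: | P4 0-7 | P2 7-18 | P6 18-28 | P3 28-38 | P1 38-49 | P5 49-66 | P7 66-83 |
Completion: P1=49  P2=18  P3=38  P4=7  P5=66  P6=28  P7=83
Turnaround = completion − arrival: P1=44, P2=16, P3=23, P4=7, P5=52, P6=15, P7=68
Total turnaround = 44 + 16 + 23 + 7 + 52 + 15 + 68 = 225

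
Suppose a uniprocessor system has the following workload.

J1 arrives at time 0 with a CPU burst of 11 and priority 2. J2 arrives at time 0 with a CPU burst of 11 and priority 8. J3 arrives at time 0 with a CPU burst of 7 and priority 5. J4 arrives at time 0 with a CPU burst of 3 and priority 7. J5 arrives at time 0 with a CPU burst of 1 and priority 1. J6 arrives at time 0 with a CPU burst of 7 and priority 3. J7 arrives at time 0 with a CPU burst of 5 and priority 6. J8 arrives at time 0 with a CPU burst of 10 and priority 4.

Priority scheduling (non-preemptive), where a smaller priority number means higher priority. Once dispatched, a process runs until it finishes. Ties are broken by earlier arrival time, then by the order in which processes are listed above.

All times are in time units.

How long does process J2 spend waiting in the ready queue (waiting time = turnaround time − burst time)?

44

Gantt: | J5 0-1 | J1 1-12 | J6 12-19 | J8 19-29 | J3 29-36 | J7 36-41 | J4 41-44 | J2 44-55 |
Completion: J1=12  J2=55  J3=36  J4=44  J5=1  J6=19  J7=41  J8=29
Turnaround (C−A): J1=12  J2=55  J3=36  J4=44  J5=1  J6=19  J7=41  J8=29
Waiting(J2) = turnaround − burst = 55 − 11 = 44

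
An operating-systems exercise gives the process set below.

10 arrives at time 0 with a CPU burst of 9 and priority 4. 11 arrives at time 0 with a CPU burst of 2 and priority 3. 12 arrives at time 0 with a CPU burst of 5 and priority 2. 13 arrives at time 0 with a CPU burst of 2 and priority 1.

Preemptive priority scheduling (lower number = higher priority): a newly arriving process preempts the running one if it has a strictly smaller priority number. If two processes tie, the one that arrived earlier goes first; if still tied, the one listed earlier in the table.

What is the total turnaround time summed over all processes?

36

Timeline: | 13 0-2 | 12 2-7 | 11 7-9 | 10 9-18 |
Completion: 10=18  11=9  12=7  13=2
Turnaround (C−A): 10=18  11=9  12=7  13=2
Turnaround = completion − arrival: 10=18, 11=9, 12=7, 13=2
Total turnaround = 18 + 9 + 7 + 2 = 36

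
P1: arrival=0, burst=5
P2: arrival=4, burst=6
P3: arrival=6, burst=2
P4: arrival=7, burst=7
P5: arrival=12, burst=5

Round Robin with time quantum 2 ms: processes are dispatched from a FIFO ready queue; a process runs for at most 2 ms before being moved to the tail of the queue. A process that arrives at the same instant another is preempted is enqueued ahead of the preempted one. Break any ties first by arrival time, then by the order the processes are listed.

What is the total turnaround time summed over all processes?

Schedule: | P1 0-4 | P2 4-6 | P1 6-7 | P3 7-9 | P2 9-11 | P4 11-13 | P2 13-15 | P5 15-17 | P4 17-19 | P5 19-21 | P4 21-23 | P5 23-24 | P4 24-25 |
Completion: P1=7  P2=15  P3=9  P4=25  P5=24
Turnaround (C−A): P1=7  P2=11  P3=3  P4=18  P5=12
Turnaround = completion − arrival: P1=7, P2=11, P3=3, P4=18, P5=12
Total turnaround = 7 + 11 + 3 + 18 + 12 = 51

51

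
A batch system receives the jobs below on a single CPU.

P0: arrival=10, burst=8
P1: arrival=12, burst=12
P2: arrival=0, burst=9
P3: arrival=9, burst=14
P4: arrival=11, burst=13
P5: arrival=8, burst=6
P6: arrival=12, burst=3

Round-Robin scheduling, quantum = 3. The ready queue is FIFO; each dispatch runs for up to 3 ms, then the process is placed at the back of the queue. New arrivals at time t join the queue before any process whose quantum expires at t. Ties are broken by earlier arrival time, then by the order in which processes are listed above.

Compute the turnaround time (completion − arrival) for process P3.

55

Timeline: | P2 0-9 | P5 9-12 | P3 12-15 | P0 15-18 | P4 18-21 | P1 21-24 | P6 24-27 | P5 27-30 | P3 30-33 | P0 33-36 | P4 36-39 | P1 39-42 | P3 42-45 | P0 45-47 | P4 47-50 | P1 50-53 | P3 53-56 | P4 56-59 | P1 59-62 | P3 62-64 | P4 64-65 |
Completion: P0=47  P1=62  P2=9  P3=64  P4=65  P5=30  P6=27
Turnaround (C−A): P0=37  P1=50  P2=9  P3=55  P4=54  P5=22  P6=15
Turnaround(P3) = completion − arrival = 64 − 9 = 55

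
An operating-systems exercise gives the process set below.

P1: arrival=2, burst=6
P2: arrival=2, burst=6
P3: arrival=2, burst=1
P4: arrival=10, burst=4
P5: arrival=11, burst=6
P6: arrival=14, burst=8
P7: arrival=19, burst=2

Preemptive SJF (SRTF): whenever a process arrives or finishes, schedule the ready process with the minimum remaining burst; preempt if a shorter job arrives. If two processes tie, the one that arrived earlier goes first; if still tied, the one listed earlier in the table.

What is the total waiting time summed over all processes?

Gantt: | idle 0-2 | P3 2-3 | P1 3-9 | P2 9-10 | P4 10-14 | P2 14-19 | P7 19-21 | P5 21-27 | P6 27-35 |
Completion: P1=9  P2=19  P3=3  P4=14  P5=27  P6=35  P7=21
Turnaround (C−A): P1=7  P2=17  P3=1  P4=4  P5=16  P6=21  P7=2
Waiting = turnaround − burst: P1=1, P2=11, P3=0, P4=0, P5=10, P6=13, P7=0
Total waiting = 1 + 11 + 0 + 0 + 10 + 13 + 0 = 35

35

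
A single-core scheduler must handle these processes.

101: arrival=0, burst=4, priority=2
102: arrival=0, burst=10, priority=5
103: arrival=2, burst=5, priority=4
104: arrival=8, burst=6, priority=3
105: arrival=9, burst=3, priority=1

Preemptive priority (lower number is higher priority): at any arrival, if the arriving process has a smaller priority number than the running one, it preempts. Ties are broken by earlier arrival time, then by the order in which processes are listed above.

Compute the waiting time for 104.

Gantt: | 101 0-4 | 103 4-8 | 104 8-9 | 105 9-12 | 104 12-17 | 103 17-18 | 102 18-28 |
Completion: 101=4  102=28  103=18  104=17  105=12
Waiting(104) = turnaround − burst = 9 − 6 = 3

3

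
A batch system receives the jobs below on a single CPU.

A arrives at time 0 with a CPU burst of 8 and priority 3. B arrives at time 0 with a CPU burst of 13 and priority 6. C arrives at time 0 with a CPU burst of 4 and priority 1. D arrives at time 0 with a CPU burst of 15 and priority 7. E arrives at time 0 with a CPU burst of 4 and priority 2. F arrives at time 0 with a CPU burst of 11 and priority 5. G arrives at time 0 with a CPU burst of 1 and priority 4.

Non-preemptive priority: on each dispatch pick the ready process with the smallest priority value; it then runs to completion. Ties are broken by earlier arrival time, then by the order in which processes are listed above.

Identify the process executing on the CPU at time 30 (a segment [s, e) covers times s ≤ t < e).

B

Schedule: | C 0-4 | E 4-8 | A 8-16 | G 16-17 | F 17-28 | B 28-41 | D 41-56 |
Completion: A=16  B=41  C=4  D=56  E=8  F=28  G=17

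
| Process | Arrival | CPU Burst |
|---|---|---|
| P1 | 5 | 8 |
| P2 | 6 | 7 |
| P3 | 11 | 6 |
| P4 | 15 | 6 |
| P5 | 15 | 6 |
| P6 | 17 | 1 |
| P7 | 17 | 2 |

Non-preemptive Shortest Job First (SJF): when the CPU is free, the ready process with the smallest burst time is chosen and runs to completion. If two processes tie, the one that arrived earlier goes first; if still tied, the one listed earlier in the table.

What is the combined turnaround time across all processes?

Timeline: | idle 0-5 | P1 5-13 | P3 13-19 | P6 19-20 | P7 20-22 | P4 22-28 | P5 28-34 | P2 34-41 |
Completion: P1=13  P2=41  P3=19  P4=28  P5=34  P6=20  P7=22
Turnaround (C−A): P1=8  P2=35  P3=8  P4=13  P5=19  P6=3  P7=5
Turnaround = completion − arrival: P1=8, P2=35, P3=8, P4=13, P5=19, P6=3, P7=5
Total turnaround = 8 + 35 + 8 + 13 + 19 + 3 + 5 = 91

91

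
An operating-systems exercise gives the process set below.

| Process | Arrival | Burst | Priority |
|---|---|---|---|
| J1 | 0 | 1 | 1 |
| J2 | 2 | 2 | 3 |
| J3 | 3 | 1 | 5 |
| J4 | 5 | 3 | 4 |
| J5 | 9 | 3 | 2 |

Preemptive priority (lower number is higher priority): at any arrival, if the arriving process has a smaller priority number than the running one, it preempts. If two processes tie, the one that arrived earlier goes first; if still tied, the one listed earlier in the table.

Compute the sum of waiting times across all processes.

Gantt: | J1 0-1 | idle 1-2 | J2 2-4 | J3 4-5 | J4 5-8 | idle 8-9 | J5 9-12 |
Completion: J1=1  J2=4  J3=5  J4=8  J5=12
Waiting = turnaround − burst: J1=0, J2=0, J3=1, J4=0, J5=0
Total waiting = 0 + 0 + 1 + 0 + 0 = 1

1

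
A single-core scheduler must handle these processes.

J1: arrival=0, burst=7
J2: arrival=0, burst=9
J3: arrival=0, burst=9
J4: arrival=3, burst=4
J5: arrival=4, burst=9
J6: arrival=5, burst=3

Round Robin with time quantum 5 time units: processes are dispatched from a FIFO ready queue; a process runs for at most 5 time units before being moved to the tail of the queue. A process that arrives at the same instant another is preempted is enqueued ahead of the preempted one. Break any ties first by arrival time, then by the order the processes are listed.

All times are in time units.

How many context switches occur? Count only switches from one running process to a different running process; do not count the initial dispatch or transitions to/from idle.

9

Schedule: | J1 0-5 | J2 5-10 | J3 10-15 | J4 15-19 | J5 19-24 | J6 24-27 | J1 27-29 | J2 29-33 | J3 33-37 | J5 37-41 |
Completion: J1=29  J2=33  J3=37  J4=19  J5=41  J6=27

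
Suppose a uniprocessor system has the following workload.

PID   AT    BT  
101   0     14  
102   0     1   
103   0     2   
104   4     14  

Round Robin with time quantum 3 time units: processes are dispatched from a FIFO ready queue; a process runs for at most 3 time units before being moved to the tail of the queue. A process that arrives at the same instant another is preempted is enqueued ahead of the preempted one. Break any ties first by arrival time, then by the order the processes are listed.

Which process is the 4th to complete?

104

Schedule: | 101 0-3 | 102 3-4 | 103 4-6 | 101 6-9 | 104 9-12 | 101 12-15 | 104 15-18 | 101 18-21 | 104 21-24 | 101 24-26 | 104 26-31 |
Completion: 101=26  102=4  103=6  104=31
Turnaround (C−A): 101=26  102=4  103=6  104=27
Finish order: 102 → 103 → 101 → 104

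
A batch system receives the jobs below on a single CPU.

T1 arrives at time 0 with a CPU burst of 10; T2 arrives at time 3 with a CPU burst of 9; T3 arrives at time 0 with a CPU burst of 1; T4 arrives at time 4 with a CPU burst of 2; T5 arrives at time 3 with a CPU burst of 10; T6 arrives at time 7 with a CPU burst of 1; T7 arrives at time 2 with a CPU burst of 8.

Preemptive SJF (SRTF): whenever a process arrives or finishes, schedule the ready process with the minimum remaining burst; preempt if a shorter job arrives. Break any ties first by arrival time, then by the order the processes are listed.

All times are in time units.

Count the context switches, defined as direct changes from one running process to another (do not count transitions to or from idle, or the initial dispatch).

9

Timeline: | T3 0-1 | T1 1-2 | T7 2-4 | T4 4-6 | T7 6-7 | T6 7-8 | T7 8-13 | T1 13-22 | T2 22-31 | T5 31-41 |
Completion: T1=22  T2=31  T3=1  T4=6  T5=41  T6=8  T7=13
Turnaround (C−A): T1=22  T2=28  T3=1  T4=2  T5=38  T6=1  T7=11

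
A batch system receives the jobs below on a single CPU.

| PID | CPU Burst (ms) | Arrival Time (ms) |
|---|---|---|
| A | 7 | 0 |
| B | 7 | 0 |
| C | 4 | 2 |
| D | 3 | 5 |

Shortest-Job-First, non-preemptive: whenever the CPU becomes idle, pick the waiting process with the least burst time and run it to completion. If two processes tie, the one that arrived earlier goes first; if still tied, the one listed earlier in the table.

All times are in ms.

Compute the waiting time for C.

Timeline: | A 0-7 | D 7-10 | C 10-14 | B 14-21 |
Completion: A=7  B=21  C=14  D=10
Waiting(C) = turnaround − burst = 12 − 4 = 8

8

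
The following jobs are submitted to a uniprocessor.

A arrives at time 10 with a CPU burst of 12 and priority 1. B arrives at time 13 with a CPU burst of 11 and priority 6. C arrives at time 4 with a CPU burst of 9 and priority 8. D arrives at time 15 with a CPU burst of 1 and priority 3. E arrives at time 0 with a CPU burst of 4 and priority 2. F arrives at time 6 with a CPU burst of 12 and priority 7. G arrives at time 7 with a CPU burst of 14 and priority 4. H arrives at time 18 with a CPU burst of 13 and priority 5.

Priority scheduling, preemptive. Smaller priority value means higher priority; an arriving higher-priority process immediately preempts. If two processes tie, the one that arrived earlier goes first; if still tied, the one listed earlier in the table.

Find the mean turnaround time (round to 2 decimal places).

32.50

Timeline: | E 0-4 | C 4-6 | F 6-7 | G 7-10 | A 10-22 | D 22-23 | G 23-34 | H 34-47 | B 47-58 | F 58-69 | C 69-76 |
Completion: A=22  B=58  C=76  D=23  E=4  F=69  G=34  H=47
Turnaround (C−A): A=12  B=45  C=72  D=8  E=4  F=63  G=27  H=29
Turnaround times: A=12, B=45, C=72, D=8, E=4, F=63, G=27, H=29
Average turnaround = (12+45+72+8+4+63+27+29) / 8 = 260/8 = 32.50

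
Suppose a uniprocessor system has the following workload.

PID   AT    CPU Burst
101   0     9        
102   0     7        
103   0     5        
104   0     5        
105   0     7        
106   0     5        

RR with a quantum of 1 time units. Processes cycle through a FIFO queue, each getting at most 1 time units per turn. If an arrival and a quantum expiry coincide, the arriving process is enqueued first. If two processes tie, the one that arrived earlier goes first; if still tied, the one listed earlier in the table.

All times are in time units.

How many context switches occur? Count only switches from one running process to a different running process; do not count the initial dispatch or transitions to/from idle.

Gantt: | 101 0-1 | 102 1-2 | 103 2-3 | 104 3-4 | 105 4-5 | 106 5-6 | 101 6-7 | 102 7-8 | 103 8-9 | 104 9-10 | 105 10-11 | 106 11-12 | 101 12-13 | 102 13-14 | 103 14-15 | 104 15-16 | 105 16-17 | 106 17-18 | 101 18-19 | 102 19-20 | 103 20-21 | 104 21-22 | 105 22-23 | 106 23-24 | 101 24-25 | 102 25-26 | 103 26-27 | 104 27-28 | 105 28-29 | 106 29-30 | 101 30-31 | 102 31-32 | 105 32-33 | 101 33-34 | 102 34-35 | 105 35-36 | 101 36-38 |
Completion: 101=38  102=35  103=27  104=28  105=36  106=30
Turnaround (C−A): 101=38  102=35  103=27  104=28  105=36  106=30

36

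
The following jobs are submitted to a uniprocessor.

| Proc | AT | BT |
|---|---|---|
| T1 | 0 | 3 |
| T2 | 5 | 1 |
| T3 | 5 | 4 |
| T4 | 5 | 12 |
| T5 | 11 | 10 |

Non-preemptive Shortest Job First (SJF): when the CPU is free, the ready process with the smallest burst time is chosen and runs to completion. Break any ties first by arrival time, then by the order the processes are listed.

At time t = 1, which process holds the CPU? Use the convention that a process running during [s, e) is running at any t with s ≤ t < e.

Gantt: | T1 0-3 | idle 3-5 | T2 5-6 | T3 6-10 | T4 10-22 | T5 22-32 |
Completion: T1=3  T2=6  T3=10  T4=22  T5=32

T1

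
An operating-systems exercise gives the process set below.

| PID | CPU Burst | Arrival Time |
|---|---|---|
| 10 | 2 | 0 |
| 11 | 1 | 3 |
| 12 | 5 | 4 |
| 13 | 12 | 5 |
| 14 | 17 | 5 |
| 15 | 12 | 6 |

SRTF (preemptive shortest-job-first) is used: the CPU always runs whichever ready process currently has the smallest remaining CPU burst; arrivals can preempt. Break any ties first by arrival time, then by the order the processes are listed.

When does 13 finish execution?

21

Timeline: | 10 0-2 | idle 2-3 | 11 3-4 | 12 4-9 | 13 9-21 | 15 21-33 | 14 33-50 |
Completion: 10=2  11=4  12=9  13=21  14=50  15=33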